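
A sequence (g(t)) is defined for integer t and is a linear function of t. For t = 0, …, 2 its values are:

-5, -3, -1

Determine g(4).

3

Write g(t) = at + b; the 3 given values yield a linear system in the 2 coefficients.
Solving, g(t) = 2t - 5.
Then g(4) = 3.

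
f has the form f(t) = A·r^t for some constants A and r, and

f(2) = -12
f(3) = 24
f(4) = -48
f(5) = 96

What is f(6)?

Consecutive ratio: 24/(-12) = -2, and -48/24 = -2, so r = -2.
Then A·(-2)^2 = -12 gives A = -3, and f(t) = -3·(-2)^t.
f(6) = -3·(-2)^6 = -192.

-192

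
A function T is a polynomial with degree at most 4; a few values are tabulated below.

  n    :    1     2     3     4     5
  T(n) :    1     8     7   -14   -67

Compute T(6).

First differences: 7, -1, -21, -53. Second differences: -8, -20, -32. Third differences: -12, -12.
Level-3 differences are constant, so T has degree 3.
Fitting a degree-3 polynomial gives T(n) = -2n³ + 8n² - 3n - 2.
Then T(6) = -164.

-164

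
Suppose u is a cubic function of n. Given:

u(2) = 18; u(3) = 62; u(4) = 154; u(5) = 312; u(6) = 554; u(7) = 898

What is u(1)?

First differences: 44, 92, 158, 242, 344. Second differences: 48, 66, 84, 102. Third differences: 18, 18, 18.
Level-3 differences are constant, so u has degree 3.
Fitting a degree-3 polynomial gives u(n) = 3n³ - 3n² + 2n + 2.
Then u(1) = 4.

4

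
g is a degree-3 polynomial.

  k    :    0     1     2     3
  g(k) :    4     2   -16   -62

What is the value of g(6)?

-488

Write g(k) = ak³ + bk² + ck + d; the 4 given values yield a linear system in the 4 coefficients.
Solving, g(k) = -2k³ - 2k² + 2k + 4.
Then g(6) = -488.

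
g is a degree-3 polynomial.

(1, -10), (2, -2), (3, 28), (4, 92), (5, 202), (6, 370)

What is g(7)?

Write g(x) = ax³ + bx² + cx + d; the 6 given values yield a linear system in the 4 coefficients.
Solving, g(x) = 2x³ - x² - 3x - 8.
Then g(7) = 608.

608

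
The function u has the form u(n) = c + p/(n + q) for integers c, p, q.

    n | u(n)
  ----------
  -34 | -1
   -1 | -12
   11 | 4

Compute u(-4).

(u(n) − c)(n + q) = p for each data point; the three points give a linear system in c and q, then p follows.
Solving: c = 0, q = -2, p = 36, so u(n) = 36/(n − 2).
Then u(-4) = 0 + 36/(-6) = -6.

-6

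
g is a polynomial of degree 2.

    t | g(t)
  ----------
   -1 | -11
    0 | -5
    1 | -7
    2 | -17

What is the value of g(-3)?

Write g(t) = at² + bt + c; the 4 given values yield a linear system in the 3 coefficients.
Solving, g(t) = -4t² + 2t - 5.
Then g(-3) = -47.

-47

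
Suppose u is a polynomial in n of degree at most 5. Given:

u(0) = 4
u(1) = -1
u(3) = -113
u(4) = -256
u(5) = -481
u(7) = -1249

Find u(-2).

Write u(n) = an^5 + bn^4 + cn³ + dn² + en + p; the 6 given values yield a linear system in the 6 coefficients.
Solving, the top 2 coefficients vanish, and u(n) = -3n³ - 5n² + 3n + 4.
Then u(-2) = 2.

2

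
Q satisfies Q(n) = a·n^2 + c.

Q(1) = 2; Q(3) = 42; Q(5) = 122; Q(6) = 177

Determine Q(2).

17

From Q(1) = 2 and Q(3) = 42: 1a + c = 2 and 9a + c = 42.
Subtracting: 8a = 40, so a = 5; then c = 2 − 5·1 = -3.
So Q(n) = 5n² − 3, and Q(2) = 17.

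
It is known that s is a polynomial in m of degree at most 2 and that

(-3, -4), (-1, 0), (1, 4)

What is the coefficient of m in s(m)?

2

Write s(m) = am² + bm + c; the 3 given values yield a linear system in the 3 coefficients.
Solving, the leading coefficient vanishes, and s(m) = 2m + 2.
The coefficient of m is 2.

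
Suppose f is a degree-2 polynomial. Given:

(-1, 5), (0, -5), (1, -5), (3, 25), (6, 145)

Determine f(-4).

Write f(t) = at² + bt + c; the 5 given values yield a linear system in the 3 coefficients.
Solving, f(t) = 5t² - 5t - 5.
Then f(-4) = 95.

95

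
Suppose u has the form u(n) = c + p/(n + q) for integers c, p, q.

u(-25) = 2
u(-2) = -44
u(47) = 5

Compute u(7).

10

(u(n) − c)(n + q) = p for each data point; the three points give a linear system in c and q, then p follows.
Solving: c = 4, q = 1, p = 48, so u(n) = 4 + 48/(n + 1).
Then u(7) = 4 + 48/8 = 10.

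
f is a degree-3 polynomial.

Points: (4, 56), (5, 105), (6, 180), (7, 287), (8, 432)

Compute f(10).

860

First differences: 49, 75, 107, 145. Second differences: 26, 32, 38. Third differences: 6, 6.
Level-3 differences are constant, so f has degree 3.
Fitting a degree-3 polynomial gives f(k) = k³ - 2k² + 6k.
Then f(10) = 860.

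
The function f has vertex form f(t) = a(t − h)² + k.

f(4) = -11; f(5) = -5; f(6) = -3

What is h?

First differences 6, 2; second difference -4 = 2a, so a = -2.
Expanding, the t-coefficient is −2ah = 4h; matching it to the data gives h = 6, and then k = -3.
So f(t) = -2(t − 6)² − 3.
Hence h = 6.

6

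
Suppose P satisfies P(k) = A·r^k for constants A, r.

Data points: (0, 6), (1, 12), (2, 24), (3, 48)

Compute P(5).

192

Consecutive ratio: 12/6 = 2, and 24/12 = 2, so r = 2.
Then A·2^0 = 6 gives A = 6, and P(k) = 6·2^k.
P(5) = 6·2^5 = 192.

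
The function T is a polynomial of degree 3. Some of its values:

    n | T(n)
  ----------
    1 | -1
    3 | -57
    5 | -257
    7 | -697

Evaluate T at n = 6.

Write T(n) = an³ + bn² + cn + d; the 4 given values yield a linear system in the 4 coefficients.
Solving, T(n) = -2n³ - 2n + 3.
Then T(6) = -441.

-441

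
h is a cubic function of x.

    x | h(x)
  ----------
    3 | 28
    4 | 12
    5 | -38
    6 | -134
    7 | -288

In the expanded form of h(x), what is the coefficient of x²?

First differences: -16, -50, -96, -154. Second differences: -34, -46, -58. Third differences: -12, -12.
Level-3 differences are constant, so h has degree 3.
Fitting a degree-3 polynomial gives h(x) = -2x³ + 7x² + 9x - 8.
The coefficient of x² is 7.

7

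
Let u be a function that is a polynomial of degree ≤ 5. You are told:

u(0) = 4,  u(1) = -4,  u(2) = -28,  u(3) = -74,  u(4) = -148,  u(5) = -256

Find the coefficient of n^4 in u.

0

Write u(n) = an^5 + bn^4 + cn³ + dn² + en + p; the 6 given values yield a linear system in the 6 coefficients.
Solving, the top 2 coefficients vanish, and u(n) = -n³ - 5n² - 2n + 4.
The coefficient of n^4 is 0.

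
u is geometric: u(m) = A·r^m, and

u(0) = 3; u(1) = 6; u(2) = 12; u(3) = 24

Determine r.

2

Consecutive ratio: 6/3 = 2, and 12/6 = 2, so r = 2.
Then A·2^0 = 3 gives A = 3, and u(m) = 3·2^m.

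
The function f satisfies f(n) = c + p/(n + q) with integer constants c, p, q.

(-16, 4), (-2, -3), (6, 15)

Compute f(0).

-12

(f(n) − c)(n + q) = p for each data point; the three points give a linear system in c and q, then p follows.
Solving: c = 6, q = -2, p = 36, so f(n) = 6 + 36/(n − 2).
Then f(0) = 6 + 36/(-2) = -12.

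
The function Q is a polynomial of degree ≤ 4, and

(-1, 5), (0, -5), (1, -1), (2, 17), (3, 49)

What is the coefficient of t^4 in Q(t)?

0

First differences: -10, 4, 18, 32. Second differences: 14, 14, 14.
Level-2 differences are constant, so Q has degree 2.
Fitting a degree-2 polynomial gives Q(t) = 7t² - 3t - 5.
The coefficient of t^4 is 0.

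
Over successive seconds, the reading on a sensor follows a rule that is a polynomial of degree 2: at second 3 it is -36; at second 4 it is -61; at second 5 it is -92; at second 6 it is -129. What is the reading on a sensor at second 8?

-221

Write the value at m as h(m).
First differences: -25, -31, -37. Second differences: -6, -6.
Level-2 differences are constant, so h has degree 2.
Fitting a degree-2 polynomial gives h(m) = -3m² - 4m + 3.
Then h(8) = -221.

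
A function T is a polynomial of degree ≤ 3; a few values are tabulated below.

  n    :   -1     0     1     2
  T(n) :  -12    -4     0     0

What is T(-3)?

First differences: 8, 4, 0. Second differences: -4, -4.
Level-2 differences are constant, so T has degree 2.
Fitting a degree-2 polynomial gives T(n) = -2n² + 6n - 4.
Then T(-3) = -40.

-40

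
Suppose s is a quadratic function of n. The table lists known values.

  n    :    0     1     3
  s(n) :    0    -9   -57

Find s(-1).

Write s(n) = an² + bn + c; the 3 given values yield a linear system in the 3 coefficients.
Solving, s(n) = -5n² - 4n.
Then s(-1) = -1.

-1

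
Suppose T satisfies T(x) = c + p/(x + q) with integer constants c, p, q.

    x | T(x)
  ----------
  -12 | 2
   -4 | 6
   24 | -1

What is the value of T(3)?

(T(x) − c)(x + q) = p for each data point; the three points give a linear system in c and q, then p follows.
Solving: c = 0, q = 0, p = -24, so T(x) = -24/(x + 0).
Then T(3) = 0 − 24/3 = -8.

-8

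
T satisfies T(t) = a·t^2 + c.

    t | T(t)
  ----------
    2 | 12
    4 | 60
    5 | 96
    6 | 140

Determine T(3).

32

From T(2) = 12 and T(4) = 60: 4a + c = 12 and 16a + c = 60.
Subtracting: 12a = 48, so a = 4; then c = 12 − 4·4 = -4.
So T(t) = 4t² − 4, and T(3) = 32.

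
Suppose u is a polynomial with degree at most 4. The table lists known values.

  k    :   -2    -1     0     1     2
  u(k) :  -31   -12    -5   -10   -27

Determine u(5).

First differences: 19, 7, -5, -17. Second differences: -12, -12, -12.
Level-2 differences are constant, so u has degree 2.
Fitting a degree-2 polynomial gives u(k) = -6k² + k - 5.
Then u(5) = -150.

-150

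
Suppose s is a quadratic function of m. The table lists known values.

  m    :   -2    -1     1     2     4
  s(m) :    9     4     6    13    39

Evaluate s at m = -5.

48

Write s(m) = am² + bm + c; the 5 given values yield a linear system in the 3 coefficients.
Solving, s(m) = 2m² + m + 3.
Then s(-5) = 48.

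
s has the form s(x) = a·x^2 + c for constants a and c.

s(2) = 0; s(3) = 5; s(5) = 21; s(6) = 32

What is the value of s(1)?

From s(2) = 0 and s(3) = 5: 4a + c = 0 and 9a + c = 5.
Subtracting: 5a = 5, so a = 1; then c = 0 − 1·4 = -4.
So s(x) = 1x² − 4, and s(1) = -3.

-3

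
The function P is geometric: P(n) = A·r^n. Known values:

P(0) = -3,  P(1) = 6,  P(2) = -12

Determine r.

-2

Consecutive ratio: 6/(-3) = -2, and -12/6 = -2, so r = -2.
Then A·(-2)^0 = -3 gives A = -3, and P(n) = -3·(-2)^n.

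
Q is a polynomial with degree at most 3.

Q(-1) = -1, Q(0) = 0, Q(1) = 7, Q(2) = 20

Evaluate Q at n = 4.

64

Write Q(n) = an³ + bn² + cn + d; the 4 given values yield a linear system in the 4 coefficients.
Solving, the leading coefficient vanishes, and Q(n) = 3n² + 4n.
Then Q(4) = 64.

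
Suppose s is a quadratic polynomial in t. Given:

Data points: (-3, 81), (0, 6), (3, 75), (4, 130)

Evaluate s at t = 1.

13

Write s(t) = at² + bt + c; the 4 given values yield a linear system in the 3 coefficients.
Solving, s(t) = 8t² - t + 6.
Then s(1) = 13.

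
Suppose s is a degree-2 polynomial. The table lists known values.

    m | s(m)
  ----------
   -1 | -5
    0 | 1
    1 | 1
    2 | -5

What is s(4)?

-35

First differences: 6, 0, -6. Second differences: -6, -6.
Level-2 differences are constant, so s has degree 2.
Fitting a degree-2 polynomial gives s(m) = -3m² + 3m + 1.
Then s(4) = -35.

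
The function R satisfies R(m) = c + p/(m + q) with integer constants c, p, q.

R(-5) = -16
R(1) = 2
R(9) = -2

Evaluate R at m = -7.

-10

(R(m) − c)(m + q) = p for each data point; the three points give a linear system in c and q, then p follows.
Solving: c = -4, q = 3, p = 24, so R(m) = -4 + 24/(m + 3).
Then R(-7) = -4 + 24/(-4) = -10.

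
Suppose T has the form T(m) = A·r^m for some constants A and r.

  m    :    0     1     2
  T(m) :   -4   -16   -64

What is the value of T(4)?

-1024

Consecutive ratio: -16/(-4) = 4, and -64/(-16) = 4, so r = 4.
Then A·4^0 = -4 gives A = -4, and T(m) = -4·4^m.
T(4) = -4·4^4 = -1024.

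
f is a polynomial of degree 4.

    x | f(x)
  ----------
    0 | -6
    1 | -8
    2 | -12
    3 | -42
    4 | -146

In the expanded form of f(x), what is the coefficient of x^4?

Write f(x) = ax^4 + bx³ + cx² + dx + e; the 5 given values yield a linear system in the 5 coefficients.
Solving, f(x) = -x^4 + 2x³ - 3x - 6.
The coefficient of x^4 is -1.

-1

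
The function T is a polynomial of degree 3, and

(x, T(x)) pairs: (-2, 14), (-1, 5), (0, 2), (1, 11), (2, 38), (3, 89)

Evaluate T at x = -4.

Write T(x) = ax³ + bx² + cx + d; the 6 given values yield a linear system in the 4 coefficients.
Solving, T(x) = x³ + 6x² + 2x + 2.
Then T(-4) = 26.

26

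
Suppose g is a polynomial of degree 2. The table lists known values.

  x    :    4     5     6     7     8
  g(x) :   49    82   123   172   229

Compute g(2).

7

First differences: 33, 41, 49, 57. Second differences: 8, 8, 8.
Level-2 differences are constant, so g has degree 2.
Fitting a degree-2 polynomial gives g(x) = 4x² - 3x - 3.
Then g(2) = 7.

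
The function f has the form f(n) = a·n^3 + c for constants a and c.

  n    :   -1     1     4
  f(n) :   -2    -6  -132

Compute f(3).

From f(-1) = -2 and f(1) = -6: -1a + c = -2 and 1a + c = -6.
Subtracting: 2a = -4, so a = -2; then c = -2 − (-2)·(-1) = -4.
So f(n) = -2n³ − 4, and f(3) = -58.

-58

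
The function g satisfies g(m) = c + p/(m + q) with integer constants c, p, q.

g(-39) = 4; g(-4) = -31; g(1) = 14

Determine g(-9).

(g(m) − c)(m + q) = p for each data point; the three points give a linear system in c and q, then p follows.
Solving: c = 5, q = 3, p = 36, so g(m) = 5 + 36/(m + 3).
Then g(-9) = 5 + 36/(-6) = -1.

-1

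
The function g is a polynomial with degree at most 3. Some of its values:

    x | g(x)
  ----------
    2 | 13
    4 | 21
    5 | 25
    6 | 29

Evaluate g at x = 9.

Write g(x) = ax³ + bx² + cx + d; the 4 given values yield a linear system in the 4 coefficients.
Solving, the top 2 coefficients vanish, and g(x) = 4x + 5.
Then g(9) = 41.

41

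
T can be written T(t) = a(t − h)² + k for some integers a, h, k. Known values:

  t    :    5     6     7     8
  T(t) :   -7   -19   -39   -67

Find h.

4

First differences -12, -20, -28; second difference -8 = 2a, so a = -4.
Expanding, the t-coefficient is −2ah = 8h; matching it to the data gives h = 4, and then k = -3.
So T(t) = -4(t − 4)² − 3.
Hence h = 4.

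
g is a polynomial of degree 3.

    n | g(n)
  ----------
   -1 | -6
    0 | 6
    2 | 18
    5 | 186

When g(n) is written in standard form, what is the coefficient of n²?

-4

Write g(n) = an³ + bn² + cn + d; the 4 given values yield a linear system in the 4 coefficients.
Solving, g(n) = 2n³ - 4n² + 6n + 6.
The coefficient of n² is -4.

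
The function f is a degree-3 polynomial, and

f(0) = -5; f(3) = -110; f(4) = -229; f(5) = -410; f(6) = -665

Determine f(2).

-41

Write f(x) = ax³ + bx² + cx + d; the 5 given values yield a linear system in the 4 coefficients.
Solving, f(x) = -2x³ - 7x² + 4x - 5.
Then f(2) = -41.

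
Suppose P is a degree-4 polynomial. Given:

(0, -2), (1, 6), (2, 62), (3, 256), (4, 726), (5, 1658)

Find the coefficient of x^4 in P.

First differences: 8, 56, 194, 470, 932. Second differences: 48, 138, 276, 462. Third differences: 90, 138, 186. Fourth differences: 48, 48.
Level-4 differences are constant, so P has degree 4.
Fitting a degree-4 polynomial gives P(x) = 2x^4 + 3x³ + x² + 2x - 2.
The coefficient of x^4 is 2.

2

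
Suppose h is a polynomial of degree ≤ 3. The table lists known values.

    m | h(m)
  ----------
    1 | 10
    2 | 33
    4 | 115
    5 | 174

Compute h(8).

Write h(m) = am³ + bm² + cm + d; the 4 given values yield a linear system in the 4 coefficients.
Solving, the leading coefficient vanishes, and h(m) = 6m² + 5m - 1.
Then h(8) = 423.

423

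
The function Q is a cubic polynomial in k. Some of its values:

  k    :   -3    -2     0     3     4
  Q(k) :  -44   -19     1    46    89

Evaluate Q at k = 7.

386

Write Q(k) = ak³ + bk² + ck + d; the 5 given values yield a linear system in the 4 coefficients.
Solving, Q(k) = k³ + 6k + 1.
Then Q(7) = 386.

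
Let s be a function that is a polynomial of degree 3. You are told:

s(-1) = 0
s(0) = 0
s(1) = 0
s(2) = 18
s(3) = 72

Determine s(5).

360

Write s(k) = ak³ + bk² + ck + d; the 5 given values yield a linear system in the 4 coefficients.
Solving, s(k) = 3k³ - 3k.
Then s(5) = 360.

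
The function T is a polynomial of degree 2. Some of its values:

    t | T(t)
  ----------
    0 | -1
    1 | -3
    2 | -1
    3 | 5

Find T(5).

29

First differences: -2, 2, 6. Second differences: 4, 4.
Level-2 differences are constant, so T has degree 2.
Fitting a degree-2 polynomial gives T(t) = 2t² - 4t - 1.
Then T(5) = 29.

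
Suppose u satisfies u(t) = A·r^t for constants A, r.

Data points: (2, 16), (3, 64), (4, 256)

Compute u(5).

1024

Consecutive ratio: 64/16 = 4, and 256/64 = 4, so r = 4.
Then A·4^2 = 16 gives A = 1, and u(t) = 1·4^t.
u(5) = 1·4^5 = 1024.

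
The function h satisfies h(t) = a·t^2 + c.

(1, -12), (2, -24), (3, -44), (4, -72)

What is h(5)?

From h(1) = -12 and h(2) = -24: 1a + c = -12 and 4a + c = -24.
Subtracting: 3a = -12, so a = -4; then c = -12 − (-4)·1 = -8.
So h(t) = -4t² − 8, and h(5) = -108.

-108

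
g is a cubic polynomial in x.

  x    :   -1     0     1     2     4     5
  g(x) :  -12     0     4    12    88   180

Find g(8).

816

Write g(x) = ax³ + bx² + cx + d; the 6 given values yield a linear system in the 4 coefficients.
Solving, g(x) = 2x³ - 4x² + 6x.
Then g(8) = 816.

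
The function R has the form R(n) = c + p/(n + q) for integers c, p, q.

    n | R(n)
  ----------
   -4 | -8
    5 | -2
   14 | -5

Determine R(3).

(R(n) − c)(n + q) = p for each data point; the three points give a linear system in c and q, then p follows.
Solving: c = -6, q = -2, p = 12, so R(n) = -6 + 12/(n − 2).
Then R(3) = -6 + 12/1 = 6.

6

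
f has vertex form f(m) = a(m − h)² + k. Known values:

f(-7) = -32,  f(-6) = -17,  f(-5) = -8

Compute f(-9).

-80

First differences 15, 9; second difference -6 = 2a, so a = -3.
Expanding, the m-coefficient is −2ah = 6h; matching it to the data gives h = -4, and then k = -5.
So f(m) = -3(m + 4)² − 5.
f(-9) = -3·(-5)² − 5 = -80.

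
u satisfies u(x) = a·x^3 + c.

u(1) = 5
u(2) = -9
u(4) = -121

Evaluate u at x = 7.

From u(1) = 5 and u(2) = -9: 1a + c = 5 and 8a + c = -9.
Subtracting: 7a = -14, so a = -2; then c = 5 − (-2)·1 = 7.
So u(x) = -2x³ + 7, and u(7) = -679.

-679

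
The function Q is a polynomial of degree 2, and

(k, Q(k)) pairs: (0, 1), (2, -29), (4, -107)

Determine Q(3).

Write Q(k) = ak² + bk + c; the 3 given values yield a linear system in the 3 coefficients.
Solving, Q(k) = -6k² - 3k + 1.
Then Q(3) = -62.

-62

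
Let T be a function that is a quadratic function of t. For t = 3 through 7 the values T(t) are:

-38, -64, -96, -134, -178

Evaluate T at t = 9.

Write T(t) = at² + bt + c; the 5 given values yield a linear system in the 3 coefficients.
Solving, T(t) = -3t² - 5t + 4.
Then T(9) = -284.

-284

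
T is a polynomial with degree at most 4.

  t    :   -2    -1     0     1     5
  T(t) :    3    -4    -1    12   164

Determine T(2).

Write T(t) = at^4 + bt³ + ct² + dt + e; the 5 given values yield a linear system in the 5 coefficients.
Solving, the top 2 coefficients vanish, and T(t) = 5t² + 8t - 1.
Then T(2) = 35.

35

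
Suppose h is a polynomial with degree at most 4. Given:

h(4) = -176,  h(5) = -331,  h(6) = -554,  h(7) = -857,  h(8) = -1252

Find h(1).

First differences: -155, -223, -303, -395. Second differences: -68, -80, -92. Third differences: -12, -12.
Level-3 differences are constant, so h has degree 3.
Fitting a degree-3 polynomial gives h(n) = -2n³ - 4n² + 3n + 4.
Then h(1) = 1.

1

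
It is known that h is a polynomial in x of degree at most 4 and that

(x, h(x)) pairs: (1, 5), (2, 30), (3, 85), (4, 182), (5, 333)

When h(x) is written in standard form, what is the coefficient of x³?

2

First differences: 25, 55, 97, 151. Second differences: 30, 42, 54. Third differences: 12, 12.
Level-3 differences are constant, so h has degree 3.
Fitting a degree-3 polynomial gives h(x) = 2x³ + 3x² + 2x - 2.
The coefficient of x³ is 2.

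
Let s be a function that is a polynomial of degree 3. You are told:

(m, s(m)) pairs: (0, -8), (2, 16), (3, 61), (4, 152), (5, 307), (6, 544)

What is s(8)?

1336

Write s(m) = am³ + bm² + cm + d; the 6 given values yield a linear system in the 4 coefficients.
Solving, s(m) = 3m³ - 4m² + 8m - 8.
Then s(8) = 1336.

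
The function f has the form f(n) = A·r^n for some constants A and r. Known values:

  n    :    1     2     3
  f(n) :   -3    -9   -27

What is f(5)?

Consecutive ratio: -9/(-3) = 3, and -27/(-9) = 3, so r = 3.
Then A·3^1 = -3 gives A = -1, and f(n) = -1·3^n.
f(5) = -1·3^5 = -243.

-243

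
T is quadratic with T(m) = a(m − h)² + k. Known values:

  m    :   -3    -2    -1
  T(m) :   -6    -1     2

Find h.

0

First differences 5, 3; second difference -2 = 2a, so a = -1.
Expanding, the m-coefficient is −2ah = 2h; matching it to the data gives h = 0, and then k = 3.
So T(m) = -1(m + 0)² + 3.
Hence h = 0.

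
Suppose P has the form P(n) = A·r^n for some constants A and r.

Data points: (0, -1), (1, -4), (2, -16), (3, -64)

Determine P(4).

-256

Consecutive ratio: -4/(-1) = 4, and -16/(-4) = 4, so r = 4.
Then A·4^0 = -1 gives A = -1, and P(n) = -1·4^n.
P(4) = -1·4^4 = -256.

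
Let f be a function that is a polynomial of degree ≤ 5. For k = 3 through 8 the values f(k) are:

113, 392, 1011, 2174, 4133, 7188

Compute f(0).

-4

First differences: 279, 619, 1163, 1959, 3055. Second differences: 340, 544, 796, 1096. Third differences: 204, 252, 300. Fourth differences: 48, 48.
Level-4 differences are constant, so f has degree 4.
Fitting a degree-4 polynomial gives f(k) = 2k^4 - 2k³ + 3k - 4.
Then f(0) = -4.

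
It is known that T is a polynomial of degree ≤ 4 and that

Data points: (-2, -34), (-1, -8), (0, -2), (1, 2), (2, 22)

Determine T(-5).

Write T(m) = am^4 + bm³ + cm² + dm + e; the 5 given values yield a linear system in the 5 coefficients.
Solving, the leading coefficient vanishes, and T(m) = 3m³ - m² + 2m - 2.
Then T(-5) = -412.

-412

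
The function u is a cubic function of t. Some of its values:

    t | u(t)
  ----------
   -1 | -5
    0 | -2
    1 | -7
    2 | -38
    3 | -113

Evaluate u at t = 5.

First differences: 3, -5, -31, -75. Second differences: -8, -26, -44. Third differences: -18, -18.
Level-3 differences are constant, so u has degree 3.
Fitting a degree-3 polynomial gives u(t) = -3t³ - 4t² + 2t - 2.
Then u(5) = -467.

-467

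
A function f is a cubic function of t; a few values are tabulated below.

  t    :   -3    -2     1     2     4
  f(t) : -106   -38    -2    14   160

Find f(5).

Write f(t) = at³ + bt² + ct + d; the 5 given values yield a linear system in the 4 coefficients.
Solving, f(t) = 3t³ - 2t² + t - 4.
Then f(5) = 326.

326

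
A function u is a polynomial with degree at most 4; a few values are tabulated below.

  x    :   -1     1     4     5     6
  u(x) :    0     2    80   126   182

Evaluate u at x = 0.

-4

Write u(x) = ax^4 + bx³ + cx² + dx + e; the 5 given values yield a linear system in the 5 coefficients.
Solving, the top 2 coefficients vanish, and u(x) = 5x² + x - 4.
Then u(0) = -4.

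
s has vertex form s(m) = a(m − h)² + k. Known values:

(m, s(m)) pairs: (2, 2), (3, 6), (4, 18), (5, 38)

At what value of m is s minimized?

2

First differences 4, 12, 20; second difference 8 = 2a, so a = 4.
Expanding, the m-coefficient is −2ah = -8h; matching it to the data gives h = 2, and then k = 2.
So s(m) = 4(m − 2)² + 2.
Hence h = 2.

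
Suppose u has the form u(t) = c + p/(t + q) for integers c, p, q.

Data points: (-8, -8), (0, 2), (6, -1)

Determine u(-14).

-5

(u(t) − c)(t + q) = p for each data point; the three points give a linear system in c and q, then p follows.
Solving: c = -3, q = 4, p = 20, so u(t) = -3 + 20/(t + 4).
Then u(-14) = -3 + 20/(-10) = -5.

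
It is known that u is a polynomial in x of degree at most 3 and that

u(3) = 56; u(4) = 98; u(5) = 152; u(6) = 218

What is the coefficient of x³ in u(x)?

Write u(x) = ax³ + bx² + cx + d; the 4 given values yield a linear system in the 4 coefficients.
Solving, the leading coefficient vanishes, and u(x) = 6x² + 2.
The coefficient of x³ is 0.

0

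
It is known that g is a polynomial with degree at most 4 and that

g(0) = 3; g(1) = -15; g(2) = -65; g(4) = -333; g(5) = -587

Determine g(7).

Write g(m) = am^4 + bm³ + cm² + dm + e; the 5 given values yield a linear system in the 5 coefficients.
Solving, the leading coefficient vanishes, and g(m) = -3m³ - 7m² - 8m + 3.
Then g(7) = -1425.

-1425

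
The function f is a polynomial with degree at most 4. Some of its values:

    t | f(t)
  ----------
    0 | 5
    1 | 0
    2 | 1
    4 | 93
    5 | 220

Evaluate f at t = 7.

726

Write f(t) = at^4 + bt³ + ct² + dt + e; the 5 given values yield a linear system in the 5 coefficients.
Solving, the leading coefficient vanishes, and f(t) = 3t³ - 6t² - 2t + 5.
Then f(7) = 726.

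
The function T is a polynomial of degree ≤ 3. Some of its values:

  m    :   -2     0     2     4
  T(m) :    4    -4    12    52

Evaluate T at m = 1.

1

Write T(m) = am³ + bm² + cm + d; the 4 given values yield a linear system in the 4 coefficients.
Solving, the leading coefficient vanishes, and T(m) = 3m² + 2m - 4.
Then T(1) = 1.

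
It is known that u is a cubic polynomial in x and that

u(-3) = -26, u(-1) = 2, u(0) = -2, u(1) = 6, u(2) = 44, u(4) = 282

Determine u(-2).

0

Write u(x) = ax³ + bx² + cx + d; the 6 given values yield a linear system in the 4 coefficients.
Solving, u(x) = 3x³ + 6x² - x - 2.
Then u(-2) = 0.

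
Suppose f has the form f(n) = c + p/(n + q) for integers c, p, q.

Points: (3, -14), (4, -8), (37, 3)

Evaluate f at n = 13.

(f(n) − c)(n + q) = p for each data point; the three points give a linear system in c and q, then p follows.
Solving: c = 4, q = -1, p = -36, so f(n) = 4 − 36/(n − 1).
Then f(13) = 4 − 36/12 = 1.

1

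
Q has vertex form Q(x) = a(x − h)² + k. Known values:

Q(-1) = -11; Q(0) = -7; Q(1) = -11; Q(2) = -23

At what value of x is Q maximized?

First differences 4, -4, -12; second difference -8 = 2a, so a = -4.
Expanding, the x-coefficient is −2ah = 8h; matching it to the data gives h = 0, and then k = -7.
So Q(x) = -4(x + 0)² − 7.
Hence h = 0.

0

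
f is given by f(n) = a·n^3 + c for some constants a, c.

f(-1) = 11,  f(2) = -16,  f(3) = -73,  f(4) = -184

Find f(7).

-1021

From f(-1) = 11 and f(2) = -16: -1a + c = 11 and 8a + c = -16.
Subtracting: 9a = -27, so a = -3; then c = 11 − (-3)·(-1) = 8.
So f(n) = -3n³ + 8, and f(7) = -1021.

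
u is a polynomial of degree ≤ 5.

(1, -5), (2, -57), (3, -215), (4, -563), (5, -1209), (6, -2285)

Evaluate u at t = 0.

1

Write u(t) = at^5 + bt^4 + ct³ + dt² + et + p; the 6 given values yield a linear system in the 6 coefficients.
Solving, the leading coefficient vanishes, and u(t) = -t^4 - 4t³ - 4t² + 3t + 1.
Then u(0) = 1.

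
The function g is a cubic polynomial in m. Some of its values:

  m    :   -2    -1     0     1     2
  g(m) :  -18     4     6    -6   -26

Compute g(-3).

-66

Write g(m) = am³ + bm² + cm + d; the 5 given values yield a linear system in the 4 coefficients.
Solving, g(m) = m³ - 7m² - 6m + 6.
Then g(-3) = -66.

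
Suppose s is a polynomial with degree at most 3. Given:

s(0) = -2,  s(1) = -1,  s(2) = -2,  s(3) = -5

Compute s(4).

Write s(k) = ak³ + bk² + ck + d; the 4 given values yield a linear system in the 4 coefficients.
Solving, the leading coefficient vanishes, and s(k) = -k² + 2k - 2.
Then s(4) = -10.

-10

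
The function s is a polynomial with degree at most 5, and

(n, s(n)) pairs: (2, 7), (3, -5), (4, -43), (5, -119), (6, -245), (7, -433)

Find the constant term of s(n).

First differences: -12, -38, -76, -126, -188. Second differences: -26, -38, -50, -62. Third differences: -12, -12, -12.
Level-3 differences are constant, so s has degree 3.
Fitting a degree-3 polynomial gives s(n) = -2n³ + 5n² + n + 1.
The constant term is s(0) = 1.

1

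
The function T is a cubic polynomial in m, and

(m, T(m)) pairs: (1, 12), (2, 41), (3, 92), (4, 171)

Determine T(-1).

Write T(m) = am³ + bm² + cm + d; the 4 given values yield a linear system in the 4 coefficients.
Solving, T(m) = m³ + 5m² + 7m - 1.
Then T(-1) = -4.

-4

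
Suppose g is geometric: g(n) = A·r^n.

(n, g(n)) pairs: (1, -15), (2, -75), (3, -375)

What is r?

Consecutive ratio: -75/(-15) = 5, and -375/(-75) = 5, so r = 5.
Then A·5^1 = -15 gives A = -3, and g(n) = -3·5^n.

5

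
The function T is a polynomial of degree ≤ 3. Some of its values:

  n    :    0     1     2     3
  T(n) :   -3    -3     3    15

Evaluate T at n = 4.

33

First differences: 0, 6, 12. Second differences: 6, 6.
Level-2 differences are constant, so T has degree 2.
Extending the table by one column gives the next first difference 18, so T(4) = 15 + 18 = 33.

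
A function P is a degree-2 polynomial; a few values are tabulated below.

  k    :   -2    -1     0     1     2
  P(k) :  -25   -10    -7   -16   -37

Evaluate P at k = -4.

First differences: 15, 3, -9, -21. Second differences: -12, -12, -12.
Level-2 differences are constant, so P has degree 2.
Fitting a degree-2 polynomial gives P(k) = -6k² - 3k - 7.
Then P(-4) = -91.

-91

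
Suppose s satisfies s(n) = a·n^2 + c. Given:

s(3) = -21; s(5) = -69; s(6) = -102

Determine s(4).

-42

From s(3) = -21 and s(5) = -69: 9a + c = -21 and 25a + c = -69.
Subtracting: 16a = -48, so a = -3; then c = -21 − (-3)·9 = 6.
So s(n) = -3n² + 6, and s(4) = -42.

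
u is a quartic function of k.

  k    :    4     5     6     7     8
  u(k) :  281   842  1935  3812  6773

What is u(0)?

-3

Write u(k) = ak^4 + bk³ + ck² + dk + e; the 5 given values yield a linear system in the 5 coefficients.
Solving, u(k) = 2k^4 - 2k³ - 6k² - k - 3.
The constant term is u(0) = -3.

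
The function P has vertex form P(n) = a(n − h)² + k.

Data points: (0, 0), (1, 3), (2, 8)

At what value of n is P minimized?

-1

First differences 3, 5; second difference 2 = 2a, so a = 1.
Expanding, the n-coefficient is −2ah = -2h; matching it to the data gives h = -1, and then k = -1.
So P(n) = 1(n + 1)² − 1.
Hence h = -1.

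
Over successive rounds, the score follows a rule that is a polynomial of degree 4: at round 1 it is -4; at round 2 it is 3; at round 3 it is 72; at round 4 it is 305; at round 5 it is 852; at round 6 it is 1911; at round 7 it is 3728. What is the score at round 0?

Write the value at k as f(k).
Write f(k) = ak^4 + bk³ + ck² + dk + e; the 7 given values yield a linear system in the 5 coefficients.
Solving, f(k) = 2k^4 - 3k³ - k² + k - 3.
Then f(0) = -3.

-3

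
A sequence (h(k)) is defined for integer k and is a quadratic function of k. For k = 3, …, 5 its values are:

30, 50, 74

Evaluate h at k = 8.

170

Write h(k) = ak² + bk + c; the 3 given values yield a linear system in the 3 coefficients.
Solving, h(k) = 2k² + 6k - 6.
Then h(8) = 170.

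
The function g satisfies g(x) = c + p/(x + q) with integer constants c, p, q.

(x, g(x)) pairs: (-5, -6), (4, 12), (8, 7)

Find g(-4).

(g(x) − c)(x + q) = p for each data point; the three points give a linear system in c and q, then p follows.
Solving: c = 2, q = 0, p = 40, so g(x) = 2 + 40/(x + 0).
Then g(-4) = 2 + 40/(-4) = -8.

-8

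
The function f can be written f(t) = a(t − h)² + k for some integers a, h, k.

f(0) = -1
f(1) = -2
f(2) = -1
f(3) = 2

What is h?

First differences -1, 1, 3; second difference 2 = 2a, so a = 1.
Expanding, the t-coefficient is −2ah = -2h; matching it to the data gives h = 1, and then k = -2.
So f(t) = 1(t − 1)² − 2.
Hence h = 1.

1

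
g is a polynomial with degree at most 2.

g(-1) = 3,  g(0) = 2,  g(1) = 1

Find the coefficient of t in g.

First differences: -1, -1.
Level-1 differences are constant, so g has degree 1.
Fitting a degree-1 polynomial gives g(t) = -t + 2.
The coefficient of t is -1.

-1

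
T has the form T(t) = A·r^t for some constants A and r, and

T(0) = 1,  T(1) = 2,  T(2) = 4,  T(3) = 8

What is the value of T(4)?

Consecutive ratio: 2/1 = 2, and 4/2 = 2, so r = 2.
Then A·2^0 = 1 gives A = 1, and T(t) = 1·2^t.
T(4) = 1·2^4 = 16.

16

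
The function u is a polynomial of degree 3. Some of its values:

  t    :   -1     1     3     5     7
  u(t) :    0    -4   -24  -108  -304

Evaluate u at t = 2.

-9

Write u(t) = at³ + bt² + ct + d; the 5 given values yield a linear system in the 4 coefficients.
Solving, u(t) = -t³ + t² - t - 3.
Then u(2) = -9.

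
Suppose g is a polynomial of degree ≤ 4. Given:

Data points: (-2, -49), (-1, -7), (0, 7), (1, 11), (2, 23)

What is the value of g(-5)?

-523

Write g(n) = an^4 + bn³ + cn² + dn + e; the 5 given values yield a linear system in the 5 coefficients.
Solving, the leading coefficient vanishes, and g(n) = 3n³ - 5n² + 6n + 7.
Then g(-5) = -523.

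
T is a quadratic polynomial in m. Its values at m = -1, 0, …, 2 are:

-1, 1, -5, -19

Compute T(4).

-71

First differences: 2, -6, -14. Second differences: -8, -8.
Level-2 differences are constant, so T has degree 2.
Fitting a degree-2 polynomial gives T(m) = -4m² - 2m + 1.
Then T(4) = -71.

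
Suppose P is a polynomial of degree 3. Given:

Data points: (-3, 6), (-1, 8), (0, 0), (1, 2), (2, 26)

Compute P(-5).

-100

Write P(n) = an³ + bn² + cn + d; the 5 given values yield a linear system in the 4 coefficients.
Solving, P(n) = 2n³ + 5n² - 5n.
Then P(-5) = -100.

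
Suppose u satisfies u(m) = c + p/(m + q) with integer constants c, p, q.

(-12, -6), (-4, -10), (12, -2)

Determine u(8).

(u(m) − c)(m + q) = p for each data point; the three points give a linear system in c and q, then p follows.
Solving: c = -4, q = 0, p = 24, so u(m) = -4 + 24/(m + 0).
Then u(8) = -4 + 24/8 = -1.

-1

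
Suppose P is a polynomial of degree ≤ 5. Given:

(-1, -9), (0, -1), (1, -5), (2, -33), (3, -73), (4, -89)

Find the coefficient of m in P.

6

First differences: 8, -4, -28, -40, -16. Second differences: -12, -24, -12, 24. Third differences: -12, 12, 36. Fourth differences: 24, 24.
Level-4 differences are constant, so P has degree 4.
Fitting a degree-4 polynomial gives P(m) = m^4 - 4m³ - 7m² + 6m - 1.
The coefficient of m is 6.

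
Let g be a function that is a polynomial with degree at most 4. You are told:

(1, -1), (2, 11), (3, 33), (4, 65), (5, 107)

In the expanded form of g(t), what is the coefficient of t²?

5

First differences: 12, 22, 32, 42. Second differences: 10, 10, 10.
Level-2 differences are constant, so g has degree 2.
Fitting a degree-2 polynomial gives g(t) = 5t² - 3t - 3.
The coefficient of t² is 5.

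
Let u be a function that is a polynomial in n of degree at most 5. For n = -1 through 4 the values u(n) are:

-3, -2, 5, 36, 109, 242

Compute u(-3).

First differences: 1, 7, 31, 73, 133. Second differences: 6, 24, 42, 60. Third differences: 18, 18, 18.
Level-3 differences are constant, so u has degree 3.
Fitting a degree-3 polynomial gives u(n) = 3n³ + 3n² + n - 2.
Then u(-3) = -59.

-59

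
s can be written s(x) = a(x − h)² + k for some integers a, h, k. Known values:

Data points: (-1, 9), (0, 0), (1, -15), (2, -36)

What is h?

-2

First differences -9, -15, -21; second difference -6 = 2a, so a = -3.
Expanding, the x-coefficient is −2ah = 6h; matching it to the data gives h = -2, and then k = 12.
So s(x) = -3(x + 2)² + 12.
Hence h = -2.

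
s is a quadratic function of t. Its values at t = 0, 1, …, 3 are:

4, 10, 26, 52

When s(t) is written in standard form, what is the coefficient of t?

First differences: 6, 16, 26. Second differences: 10, 10.
Level-2 differences are constant, so s has degree 2.
Fitting a degree-2 polynomial gives s(t) = 5t² + t + 4.
The coefficient of t is 1.

1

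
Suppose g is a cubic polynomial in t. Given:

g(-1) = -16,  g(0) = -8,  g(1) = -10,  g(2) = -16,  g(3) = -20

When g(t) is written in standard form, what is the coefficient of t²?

-5

Write g(t) = at³ + bt² + ct + d; the 5 given values yield a linear system in the 4 coefficients.
Solving, g(t) = t³ - 5t² + 2t - 8.
The coefficient of t² is -5.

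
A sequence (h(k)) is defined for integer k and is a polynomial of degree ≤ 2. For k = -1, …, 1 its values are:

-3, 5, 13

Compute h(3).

First differences: 8, 8.
Level-1 differences are constant, so h has degree 1.
Fitting a degree-1 polynomial gives h(k) = 8k + 5.
Then h(3) = 29.

29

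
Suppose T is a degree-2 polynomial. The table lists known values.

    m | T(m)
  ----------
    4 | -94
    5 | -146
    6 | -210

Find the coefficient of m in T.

2

Write T(m) = am² + bm + c; the 3 given values yield a linear system in the 3 coefficients.
Solving, T(m) = -6m² + 2m - 6.
The coefficient of m is 2.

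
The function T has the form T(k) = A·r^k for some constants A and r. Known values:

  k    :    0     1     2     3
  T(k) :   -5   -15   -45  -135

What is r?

3

Consecutive ratio: -15/(-5) = 3, and -45/(-15) = 3, so r = 3.
Then A·3^0 = -5 gives A = -5, and T(k) = -5·3^k.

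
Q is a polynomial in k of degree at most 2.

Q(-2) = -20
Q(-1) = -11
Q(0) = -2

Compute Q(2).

16

First differences: 9, 9.
Level-1 differences are constant, so Q has degree 1.
Fitting a degree-1 polynomial gives Q(k) = 9k - 2.
Then Q(2) = 16.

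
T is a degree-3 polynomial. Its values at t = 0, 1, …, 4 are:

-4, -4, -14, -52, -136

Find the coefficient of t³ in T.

-3

First differences: 0, -10, -38, -84. Second differences: -10, -28, -46. Third differences: -18, -18.
Level-3 differences are constant, so T has degree 3.
Fitting a degree-3 polynomial gives T(t) = -3t³ + 4t² - t - 4.
The coefficient of t³ is -3.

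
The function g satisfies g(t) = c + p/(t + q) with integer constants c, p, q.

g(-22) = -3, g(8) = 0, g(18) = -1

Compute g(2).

3

(g(t) − c)(t + q) = p for each data point; the three points give a linear system in c and q, then p follows.
Solving: c = -2, q = 2, p = 20, so g(t) = -2 + 20/(t + 2).
Then g(2) = -2 + 20/4 = 3.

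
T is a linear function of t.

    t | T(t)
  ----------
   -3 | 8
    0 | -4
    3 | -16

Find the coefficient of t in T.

-4

Write T(t) = at + b; the 3 given values yield a linear system in the 2 coefficients.
Solving, T(t) = -4t - 4.
The coefficient of t is -4.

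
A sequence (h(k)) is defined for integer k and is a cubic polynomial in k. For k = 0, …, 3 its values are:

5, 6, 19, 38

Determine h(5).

Write h(k) = ak³ + bk² + ck + d; the 4 given values yield a linear system in the 4 coefficients.
Solving, h(k) = -k³ + 9k² - 7k + 5.
Then h(5) = 70.

70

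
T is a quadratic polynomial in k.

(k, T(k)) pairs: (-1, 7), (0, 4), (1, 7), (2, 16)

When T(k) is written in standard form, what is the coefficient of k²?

First differences: -3, 3, 9. Second differences: 6, 6.
Level-2 differences are constant, so T has degree 2.
Fitting a degree-2 polynomial gives T(k) = 3k² + 4.
The coefficient of k² is 3.

3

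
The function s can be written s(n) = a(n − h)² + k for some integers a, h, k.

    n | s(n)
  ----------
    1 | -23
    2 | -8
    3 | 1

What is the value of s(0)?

First differences 15, 9; second difference -6 = 2a, so a = -3.
Expanding, the n-coefficient is −2ah = 6h; matching it to the data gives h = 4, and then k = 4.
So s(n) = -3(n − 4)² + 4.
s(0) = -3·(-4)² + 4 = -44.

-44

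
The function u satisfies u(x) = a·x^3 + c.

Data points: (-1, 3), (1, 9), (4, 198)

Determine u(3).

From u(-1) = 3 and u(1) = 9: -1a + c = 3 and 1a + c = 9.
Subtracting: 2a = 6, so a = 3; then c = 3 − 3·(-1) = 6.
So u(x) = 3x³ + 6, and u(3) = 87.

87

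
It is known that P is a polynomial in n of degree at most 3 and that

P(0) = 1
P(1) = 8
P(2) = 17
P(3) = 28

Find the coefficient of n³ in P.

First differences: 7, 9, 11. Second differences: 2, 2.
Level-2 differences are constant, so P has degree 2.
Fitting a degree-2 polynomial gives P(n) = n² + 6n + 1.
The coefficient of n³ is 0.

0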